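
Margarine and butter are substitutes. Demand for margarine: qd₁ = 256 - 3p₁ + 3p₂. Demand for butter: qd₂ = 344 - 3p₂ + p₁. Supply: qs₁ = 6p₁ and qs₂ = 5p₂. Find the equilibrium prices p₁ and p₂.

Market 1: 256 - 3p₁ + 3p₂ = 6p₁ → 9p₁ - 3p₂ = 256.
Market 2: 8p₂ - p₁ = 344.
Eliminating p₂: 8×(1) + 3×(2) gives 69p₁ = 3080, so p₁ = 3080/69.
Back-substitute into (2): p₂ = (344 + 1×3080/69) / 8 = 3352/69.

p₁ = 3080/69, p₂ = 3352/69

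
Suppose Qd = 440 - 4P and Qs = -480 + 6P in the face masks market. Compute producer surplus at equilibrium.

Producer surplus = 432

Equilibrium: 440 - 4P = -480 + 6P gives P* = 92, Q* = 72.
Supply starts at P = 80 (where Qs = 0).
PS = ½(92 − 80)(72) = 432.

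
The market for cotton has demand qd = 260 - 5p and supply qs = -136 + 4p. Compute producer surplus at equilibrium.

Equilibrium: 260 - 5p = -136 + 4p gives p* = 44, q* = 40.
Supply starts at p = 34 (where qs = 0).
PS = ½(44 − 34)(40) = 200.

Producer surplus = 200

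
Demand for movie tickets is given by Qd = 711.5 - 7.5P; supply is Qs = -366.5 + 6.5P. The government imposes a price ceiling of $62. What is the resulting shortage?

Equilibrium price would be P* = 77, so the ceiling at 62 binds.
At P = 62: Qd = 711.5 − 7.5(62) = 246.5, Qs = -366.5 + 6.5(62) = 36.5.
Shortage = 246.5 − 36.5 = 210.

Shortage = 210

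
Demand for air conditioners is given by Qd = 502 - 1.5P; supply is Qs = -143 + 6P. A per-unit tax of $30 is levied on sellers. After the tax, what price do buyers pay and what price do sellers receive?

Buyers pay $110, sellers receive $80

Pre-tax equilibrium: P* = 86, Q* = 373.
Tax on sellers shifts supply to Qs = -143 + 6(P − 30) = -323 + 6P.
502 - 1.5P = -323 + 6P gives buyer price Pb = 110; sellers receive Ps = 110 − 30 = 80.
New quantity: Q = 502 − 1.5(110) = 337.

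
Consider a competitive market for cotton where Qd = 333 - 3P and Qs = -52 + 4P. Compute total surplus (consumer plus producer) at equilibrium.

Total surplus = 8232

Equilibrium: 333 - 3P = -52 + 4P gives P* = 55, Q* = 168.
Demand choke price: P = 111; supply starts at P = 13.
CS = ½(111 − 55)(168) = 4704; PS = ½(55 − 13)(168) = 3528.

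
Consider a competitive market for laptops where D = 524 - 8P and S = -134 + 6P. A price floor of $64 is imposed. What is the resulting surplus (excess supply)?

Equilibrium price would be P* = 47, so the floor at 64 binds.
At P = 64: D = 12, S = 250.
Surplus = 250 − 12 = 238.

Surplus = 238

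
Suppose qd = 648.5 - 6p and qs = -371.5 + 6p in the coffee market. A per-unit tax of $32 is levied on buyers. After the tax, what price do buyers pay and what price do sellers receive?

Buyers pay $101, sellers receive $69

Pre-tax equilibrium: p* = 85, q* = 138.5.
Tax on buyers shifts demand to qd = 648.5 − 6(p + 32) = 456.5 - 6p.
456.5 - 6p = -371.5 + 6p gives seller price ps = 69; buyers pay pb = 69 + 32 = 101.
New quantity: q = 648.5 − 6(101) = 42.5.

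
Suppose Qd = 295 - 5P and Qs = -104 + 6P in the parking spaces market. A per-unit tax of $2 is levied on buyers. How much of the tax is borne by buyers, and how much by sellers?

Buyers bear 12/11, sellers bear 10/11

Pre-tax equilibrium: P* = 399/11, Q* = 1250/11.
Tax on buyers shifts demand to Qd = 295 − 5(P + 2) = 285 - 5P.
285 - 5P = -104 + 6P gives seller price Ps = 389/11; buyers pay Pb = 389/11 + 2 = 411/11.
New quantity: Q = 295 − 5(411/11) = 1190/11.
Buyer burden = 411/11 − 399/11 = 12/11; seller burden = 399/11 − 389/11 = 10/11.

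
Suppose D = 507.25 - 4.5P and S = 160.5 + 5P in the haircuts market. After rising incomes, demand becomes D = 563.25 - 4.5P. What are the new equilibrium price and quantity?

P' = 1611/38, Q' = 7077/19

Original equilibrium: P* = 36.5, Q* = 343.
New equilibrium: 563.25 - 4.5P = 160.5 + 5P, so 402.75 = 9.5P and P' = 1611/38; Q' = 563.25 − 4.5(1611/38) = 7077/19.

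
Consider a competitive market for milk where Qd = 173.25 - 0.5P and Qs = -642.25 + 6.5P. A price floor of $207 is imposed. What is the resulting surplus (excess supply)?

Surplus = 633.5

Equilibrium price would be P* = 116.5, so the floor at 207 binds.
At P = 207: Qd = 69.75, Qs = 703.25.
Surplus = 703.25 − 69.75 = 633.5.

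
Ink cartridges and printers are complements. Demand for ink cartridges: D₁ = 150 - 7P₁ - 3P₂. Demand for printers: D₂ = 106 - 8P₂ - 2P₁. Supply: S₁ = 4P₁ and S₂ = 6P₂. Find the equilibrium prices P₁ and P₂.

Market 1: 150 - 7P₁ - 3P₂ = 4P₁ → 11P₁ + 3P₂ = 150.
Market 2: 14P₂ + 2P₁ = 106.
Eliminating P₂: 14×(1) − 3×(2) gives 148P₁ = 1782, so P₁ = 891/74.
Back-substitute into (2): P₂ = (106 − 2×891/74) / 14 = 433/74.

P₁ = 891/74, P₂ = 433/74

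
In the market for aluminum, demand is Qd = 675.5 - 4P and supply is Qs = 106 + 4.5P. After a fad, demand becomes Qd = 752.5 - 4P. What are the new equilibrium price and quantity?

Original equilibrium: P* = 67, Q* = 407.5.
New equilibrium: 752.5 - 4P = 106 + 4.5P, so 646.5 = 8.5P and P' = 1293/17; Q' = 752.5 − 4(1293/17) = 15241/34.

P' = 1293/17, Q' = 15241/34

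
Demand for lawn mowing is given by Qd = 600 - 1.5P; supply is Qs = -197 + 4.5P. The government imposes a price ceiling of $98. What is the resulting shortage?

Equilibrium price would be P* = 797/6, so the ceiling at 98 binds.
At P = 98: Qd = 600 − 1.5(98) = 453, Qs = -197 + 4.5(98) = 244.
Shortage = 453 − 244 = 209.

Shortage = 209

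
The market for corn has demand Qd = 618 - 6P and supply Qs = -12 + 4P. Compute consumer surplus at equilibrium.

Equilibrium: 618 - 6P = -12 + 4P gives P* = 63, Q* = 240.
Demand choke price (Qd = 0): P = 103.
CS = ½(103 − 63)(240) = 4800.

Consumer surplus = 4800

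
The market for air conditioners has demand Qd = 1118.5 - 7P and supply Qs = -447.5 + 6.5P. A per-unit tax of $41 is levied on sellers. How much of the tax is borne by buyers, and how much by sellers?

Buyers bear 533/27, sellers bear 574/27

Pre-tax equilibrium: P* = 116, Q* = 306.5.
Tax on sellers shifts supply to Qs = -447.5 + 6.5(P − 41) = -714 + 6.5P.
1118.5 - 7P = -714 + 6.5P gives buyer price Pb = 3665/27; sellers receive Ps = 3665/27 − 41 = 2558/27.
New quantity: Q = 1118.5 − 7(3665/27) = 9089/54.
Buyer burden = 3665/27 − 116 = 533/27; seller burden = 116 − 2558/27 = 574/27.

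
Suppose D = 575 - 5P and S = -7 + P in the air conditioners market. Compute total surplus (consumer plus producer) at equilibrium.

Total surplus = 4860

Equilibrium: 575 - 5P = -7 + P gives P* = 97, Q* = 90.
Demand choke price: P = 115; supply starts at P = 7.
CS = ½(115 − 97)(90) = 810; PS = ½(97 − 7)(90) = 4050.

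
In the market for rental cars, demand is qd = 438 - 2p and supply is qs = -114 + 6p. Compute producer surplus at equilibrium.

Equilibrium: 438 - 2p = -114 + 6p gives p* = 69, q* = 300.
Supply starts at p = 19 (where qs = 0).
PS = ½(69 − 19)(300) = 7500.

Producer surplus = 7500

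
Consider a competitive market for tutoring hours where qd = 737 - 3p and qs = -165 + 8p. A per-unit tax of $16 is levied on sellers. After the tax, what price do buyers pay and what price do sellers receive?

Pre-tax equilibrium: p* = 82, q* = 491.
Tax on sellers shifts supply to qs = -165 + 8(p − 16) = -293 + 8p.
737 - 3p = -293 + 8p gives buyer price pb = 1030/11; sellers receive ps = 1030/11 − 16 = 854/11.
New quantity: q = 737 − 3(1030/11) = 5017/11.

Buyers pay 1030/11, sellers receive 854/11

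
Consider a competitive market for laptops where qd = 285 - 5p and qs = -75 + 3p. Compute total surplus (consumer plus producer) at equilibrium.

Total surplus = 960

Equilibrium: 285 - 5p = -75 + 3p gives p* = 45, q* = 60.
Demand choke price: p = 57; supply starts at p = 25.
CS = ½(57 − 45)(60) = 360; PS = ½(45 − 25)(60) = 600.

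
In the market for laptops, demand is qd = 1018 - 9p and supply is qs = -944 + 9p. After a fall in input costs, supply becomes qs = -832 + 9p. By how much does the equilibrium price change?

Original equilibrium: p* = 109, q* = 37.
New equilibrium: 1018 - 9p = -832 + 9p, so 1850 = 18p and p' = 925/9; q' = 1018 − 9(925/9) = 93.
Change in price: 925/9 − 109 = -56/9.

Δp = -56/9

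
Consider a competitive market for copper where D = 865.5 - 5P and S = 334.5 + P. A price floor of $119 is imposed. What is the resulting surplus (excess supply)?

Surplus = 183

Equilibrium price would be P* = 88.5, so the floor at 119 binds.
At P = 119: D = 270.5, S = 453.5.
Surplus = 453.5 − 270.5 = 183.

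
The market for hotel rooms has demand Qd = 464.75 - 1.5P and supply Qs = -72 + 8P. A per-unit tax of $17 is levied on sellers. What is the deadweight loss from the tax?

Deadweight loss = 3468/19

Pre-tax equilibrium: P* = 56.5, Q* = 380.
Tax on sellers shifts supply to Qs = -72 + 8(P − 17) = -208 + 8P.
464.75 - 1.5P = -208 + 8P gives buyer price Pb = 2691/38; sellers receive Ps = 2691/38 − 17 = 2045/38.
New quantity: Q = 464.75 − 1.5(2691/38) = 6812/19.
DWL = ½ × 17 × (380 − 6812/19) = 3468/19.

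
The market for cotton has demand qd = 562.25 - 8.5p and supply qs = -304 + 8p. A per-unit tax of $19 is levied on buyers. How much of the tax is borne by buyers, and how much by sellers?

Pre-tax equilibrium: p* = 52.5, q* = 116.
Tax on buyers shifts demand to qd = 562.25 − 8.5(p + 19) = 400.75 - 8.5p.
400.75 - 8.5p = -304 + 8p gives seller price ps = 2819/66; buyers pay pb = 2819/66 + 19 = 4073/66.
New quantity: q = 562.25 − 8.5(4073/66) = 1244/33.
Buyer burden = 4073/66 − 52.5 = 304/33; seller burden = 52.5 − 2819/66 = 323/33.

Buyers bear 304/33, sellers bear 323/33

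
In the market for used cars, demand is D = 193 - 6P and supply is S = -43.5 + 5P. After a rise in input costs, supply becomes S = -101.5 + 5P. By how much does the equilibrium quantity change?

ΔQ = -348/11

Original equilibrium: P* = 21.5, Q* = 64.
New equilibrium: 193 - 6P = -101.5 + 5P, so 294.5 = 11P and P' = 589/22; Q' = 193 − 6(589/22) = 356/11.
Change in quantity: 356/11 − 64 = -348/11.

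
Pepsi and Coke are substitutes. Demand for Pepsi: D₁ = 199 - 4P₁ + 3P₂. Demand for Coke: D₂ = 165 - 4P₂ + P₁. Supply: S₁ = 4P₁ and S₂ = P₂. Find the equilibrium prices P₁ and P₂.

Market 1: 199 - 4P₁ + 3P₂ = 4P₁ → 8P₁ - 3P₂ = 199.
Market 2: 5P₂ - P₁ = 165.
Eliminating P₂: 5×(1) + 3×(2) gives 37P₁ = 1490, so P₁ = 1490/37.
Back-substitute into (2): P₂ = (165 + 1×1490/37) / 5 = 1519/37.

P₁ = 1490/37, P₂ = 1519/37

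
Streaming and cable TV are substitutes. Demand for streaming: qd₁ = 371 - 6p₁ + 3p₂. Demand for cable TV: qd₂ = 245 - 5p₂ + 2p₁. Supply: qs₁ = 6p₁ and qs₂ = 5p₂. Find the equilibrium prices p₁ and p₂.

Market 1: 371 - 6p₁ + 3p₂ = 6p₁ → 12p₁ - 3p₂ = 371.
Market 2: 10p₂ - 2p₁ = 245.
Eliminating p₂: 10×(1) + 3×(2) gives 114p₁ = 4445, so p₁ = 4445/114.
Back-substitute into (2): p₂ = (245 + 2×4445/114) / 10 = 1841/57.

p₁ = 4445/114, p₂ = 1841/57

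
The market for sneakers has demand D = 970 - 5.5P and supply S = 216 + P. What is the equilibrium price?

P* = 116

Set D = S: 970 - 5.5P = 216 + P.
754 = 6.5P, so P* = 116.
Q* = 970 − 5.5(116) = 332.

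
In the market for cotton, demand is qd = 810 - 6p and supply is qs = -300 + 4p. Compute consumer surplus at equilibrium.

Equilibrium: 810 - 6p = -300 + 4p gives p* = 111, q* = 144.
Demand choke price (qd = 0): p = 135.
CS = ½(135 − 111)(144) = 1728.

Consumer surplus = 1728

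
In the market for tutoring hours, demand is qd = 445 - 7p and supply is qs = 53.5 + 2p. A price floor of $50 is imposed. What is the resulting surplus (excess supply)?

Surplus = 58.5

Equilibrium price would be p* = 43.5, so the floor at 50 binds.
At p = 50: qd = 95, qs = 153.5.
Surplus = 153.5 − 95 = 58.5.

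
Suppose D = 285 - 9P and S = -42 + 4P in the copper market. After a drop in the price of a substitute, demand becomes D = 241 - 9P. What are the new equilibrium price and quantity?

P' = 283/13, Q' = 586/13

Original equilibrium: P* = 327/13, Q* = 762/13.
New equilibrium: 241 - 9P = -42 + 4P, so 283 = 13P and P' = 283/13; Q' = 241 − 9(283/13) = 586/13.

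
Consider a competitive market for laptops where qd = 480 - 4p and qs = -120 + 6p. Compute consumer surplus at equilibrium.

Equilibrium: 480 - 4p = -120 + 6p gives p* = 60, q* = 240.
Demand choke price (qd = 0): p = 120.
CS = ½(120 − 60)(240) = 7200.

Consumer surplus = 7200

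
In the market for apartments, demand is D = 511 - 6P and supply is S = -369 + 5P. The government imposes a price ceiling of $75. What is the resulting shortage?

Shortage = 55

Equilibrium price would be P* = 80, so the ceiling at 75 binds.
At P = 75: D = 511 − 6(75) = 61, S = -369 + 5(75) = 6.
Shortage = 61 − 6 = 55.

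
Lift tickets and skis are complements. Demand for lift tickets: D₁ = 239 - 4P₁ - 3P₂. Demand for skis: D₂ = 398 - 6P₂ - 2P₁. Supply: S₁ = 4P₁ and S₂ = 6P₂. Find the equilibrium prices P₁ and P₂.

P₁ = 18.6, P₂ = 451/15

Market 1: 239 - 4P₁ - 3P₂ = 4P₁ → 8P₁ + 3P₂ = 239.
Market 2: 12P₂ + 2P₁ = 398.
Eliminating P₂: 12×(1) − 3×(2) gives 90P₁ = 1674, so P₁ = 18.6.
Back-substitute into (2): P₂ = (398 − 2×18.6) / 12 = 451/15.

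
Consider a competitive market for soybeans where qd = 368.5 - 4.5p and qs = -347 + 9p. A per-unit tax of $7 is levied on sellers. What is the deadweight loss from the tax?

Pre-tax equilibrium: p* = 53, q* = 130.
Tax on sellers shifts supply to qs = -347 + 9(p − 7) = -410 + 9p.
368.5 - 4.5p = -410 + 9p gives buyer price pb = 173/3; sellers receive ps = 173/3 − 7 = 152/3.
New quantity: q = 368.5 − 4.5(173/3) = 109.
DWL = ½ × 7 × (130 − 109) = 73.5.

Deadweight loss = 73.5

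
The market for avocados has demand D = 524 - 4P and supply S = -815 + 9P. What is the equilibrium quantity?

Set D = S: 524 - 4P = -815 + 9P.
1339 = 13P, so P* = 103.
Q* = 524 − 4(103) = 112.

Q* = 112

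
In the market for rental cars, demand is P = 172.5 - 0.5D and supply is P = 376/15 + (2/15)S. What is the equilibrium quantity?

Q* = 4423/19

Set the two price expressions equal: 172.5 - 0.5Q = 376/15 + (2/15)Q.
4423/30 = (19/30)Q, so Q* = 4423/19.
P* = 172.5 − (0.5)(4423/19) = 1066/19.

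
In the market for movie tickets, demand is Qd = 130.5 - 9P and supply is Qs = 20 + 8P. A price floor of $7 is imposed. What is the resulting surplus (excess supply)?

Surplus = 8.5

Equilibrium price would be P* = 6.5, so the floor at 7 binds.
At P = 7: Qd = 67.5, Qs = 76.
Surplus = 76 − 67.5 = 8.5.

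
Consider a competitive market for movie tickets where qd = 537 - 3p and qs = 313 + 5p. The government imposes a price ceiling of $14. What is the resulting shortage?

Shortage = 112

Equilibrium price would be p* = 28, so the ceiling at 14 binds.
At p = 14: qd = 537 − 3(14) = 495, qs = 313 + 5(14) = 383.
Shortage = 495 − 383 = 112.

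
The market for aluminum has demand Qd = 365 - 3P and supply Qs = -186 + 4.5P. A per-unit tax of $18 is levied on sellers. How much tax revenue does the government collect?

Pre-tax equilibrium: P* = 1102/15, Q* = 144.6.
Tax on sellers shifts supply to Qs = -186 + 4.5(P − 18) = -267 + 4.5P.
365 - 3P = -267 + 4.5P gives buyer price Pb = 1264/15; sellers receive Ps = 1264/15 − 18 = 994/15.
New quantity: Q = 365 − 3(1264/15) = 112.2.
Revenue = 18 × 112.2 = 2019.6.

Tax revenue = 2019.6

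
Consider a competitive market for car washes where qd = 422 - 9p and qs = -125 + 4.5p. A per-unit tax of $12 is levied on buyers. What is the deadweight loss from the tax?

Deadweight loss = 216

Pre-tax equilibrium: p* = 1094/27, q* = 172/3.
Tax on buyers shifts demand to qd = 422 − 9(p + 12) = 314 - 9p.
314 - 9p = -125 + 4.5p gives seller price ps = 878/27; buyers pay pb = 878/27 + 12 = 1202/27.
New quantity: q = 422 − 9(1202/27) = 64/3.
DWL = ½ × 12 × (172/3 − 64/3) = 216.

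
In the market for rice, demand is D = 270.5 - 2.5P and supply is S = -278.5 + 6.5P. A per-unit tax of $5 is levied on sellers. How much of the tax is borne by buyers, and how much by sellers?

Buyers bear 65/18, sellers bear 25/18

Pre-tax equilibrium: P* = 61, Q* = 118.
Tax on sellers shifts supply to S = -278.5 + 6.5(P − 5) = -311 + 6.5P.
270.5 - 2.5P = -311 + 6.5P gives buyer price Pb = 1163/18; sellers receive Ps = 1163/18 − 5 = 1073/18.
New quantity: Q = 270.5 − 2.5(1163/18) = 3923/36.
Buyer burden = 1163/18 − 61 = 65/18; seller burden = 61 − 1073/18 = 25/18.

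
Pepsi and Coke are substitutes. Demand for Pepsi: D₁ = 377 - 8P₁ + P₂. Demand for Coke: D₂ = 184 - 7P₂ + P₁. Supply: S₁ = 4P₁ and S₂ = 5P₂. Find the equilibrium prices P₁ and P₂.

P₁ = 428/13, P₂ = 235/13

Market 1: 377 - 8P₁ + P₂ = 4P₁ → 12P₁ - P₂ = 377.
Market 2: 12P₂ - P₁ = 184.
Eliminating P₂: 12×(1) + 1×(2) gives 143P₁ = 4708, so P₁ = 428/13.
Back-substitute into (2): P₂ = (184 + 1×428/13) / 12 = 235/13.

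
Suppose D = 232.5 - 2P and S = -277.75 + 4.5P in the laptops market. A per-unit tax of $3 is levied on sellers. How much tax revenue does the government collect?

Tax revenue = 5565/26

Pre-tax equilibrium: P* = 78.5, Q* = 75.5.
Tax on sellers shifts supply to S = -277.75 + 4.5(P − 3) = -291.25 + 4.5P.
232.5 - 2P = -291.25 + 4.5P gives buyer price Pb = 2095/26; sellers receive Ps = 2095/26 − 3 = 2017/26.
New quantity: Q = 232.5 − 2(2095/26) = 1855/26.
Revenue = 3 × 1855/26 = 5565/26.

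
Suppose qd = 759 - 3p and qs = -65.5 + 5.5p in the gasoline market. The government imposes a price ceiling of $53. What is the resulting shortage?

Equilibrium price would be p* = 97, so the ceiling at 53 binds.
At p = 53: qd = 759 − 3(53) = 600, qs = -65.5 + 5.5(53) = 226.
Shortage = 600 − 226 = 374.

Shortage = 374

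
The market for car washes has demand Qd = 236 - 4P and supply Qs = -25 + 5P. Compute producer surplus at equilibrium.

Equilibrium: 236 - 4P = -25 + 5P gives P* = 29, Q* = 120.
Supply starts at P = 5 (where Qs = 0).
PS = ½(29 − 5)(120) = 1440.

Producer surplus = 1440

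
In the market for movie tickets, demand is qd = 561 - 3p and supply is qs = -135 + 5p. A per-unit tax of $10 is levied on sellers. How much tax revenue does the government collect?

Pre-tax equilibrium: p* = 87, q* = 300.
Tax on sellers shifts supply to qs = -135 + 5(p − 10) = -185 + 5p.
561 - 3p = -185 + 5p gives buyer price pb = 93.25; sellers receive ps = 93.25 − 10 = 83.25.
New quantity: q = 561 − 3(93.25) = 281.25.
Revenue = 10 × 281.25 = 2812.5.

Tax revenue = 2812.5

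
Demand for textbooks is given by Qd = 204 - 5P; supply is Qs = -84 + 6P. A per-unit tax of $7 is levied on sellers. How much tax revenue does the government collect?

Tax revenue = 378

Pre-tax equilibrium: P* = 288/11, Q* = 804/11.
Tax on sellers shifts supply to Qs = -84 + 6(P − 7) = -126 + 6P.
204 - 5P = -126 + 6P gives buyer price Pb = 30; sellers receive Ps = 30 − 7 = 23.
New quantity: Q = 204 − 5(30) = 54.
Revenue = 7 × 54 = 378.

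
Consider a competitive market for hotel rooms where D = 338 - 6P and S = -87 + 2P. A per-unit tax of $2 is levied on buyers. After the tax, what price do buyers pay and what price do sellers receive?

Pre-tax equilibrium: P* = 53.125, Q* = 19.25.
Tax on buyers shifts demand to D = 338 − 6(P + 2) = 326 - 6P.
326 - 6P = -87 + 2P gives seller price Ps = 51.625; buyers pay Pb = 51.625 + 2 = 53.625.
New quantity: Q = 338 − 6(53.625) = 16.25.

Buyers pay $53.625, sellers receive $51.625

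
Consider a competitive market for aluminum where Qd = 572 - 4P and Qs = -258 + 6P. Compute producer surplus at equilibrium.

Equilibrium: 572 - 4P = -258 + 6P gives P* = 83, Q* = 240.
Supply starts at P = 43 (where Qs = 0).
PS = ½(83 − 43)(240) = 4800.

Producer surplus = 4800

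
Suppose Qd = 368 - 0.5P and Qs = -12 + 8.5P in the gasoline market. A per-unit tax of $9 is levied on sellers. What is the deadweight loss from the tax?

Deadweight loss = 19.125

Pre-tax equilibrium: P* = 380/9, Q* = 3122/9.
Tax on sellers shifts supply to Qs = -12 + 8.5(P − 9) = -88.5 + 8.5P.
368 - 0.5P = -88.5 + 8.5P gives buyer price Pb = 913/18; sellers receive Ps = 913/18 − 9 = 751/18.
New quantity: Q = 368 − 0.5(913/18) = 12335/36.
DWL = ½ × 9 × (3122/9 − 12335/36) = 19.125.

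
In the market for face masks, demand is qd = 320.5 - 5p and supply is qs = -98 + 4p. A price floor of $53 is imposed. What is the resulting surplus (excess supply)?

Surplus = 58.5

Equilibrium price would be p* = 46.5, so the floor at 53 binds.
At p = 53: qd = 55.5, qs = 114.
Surplus = 114 − 55.5 = 58.5.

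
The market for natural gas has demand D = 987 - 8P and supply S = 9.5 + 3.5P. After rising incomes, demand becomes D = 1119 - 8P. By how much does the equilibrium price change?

Original equilibrium: P* = 85, Q* = 307.
New equilibrium: 1119 - 8P = 9.5 + 3.5P, so 1109.5 = 11.5P and P' = 2219/23; Q' = 1119 − 8(2219/23) = 7985/23.
Change in price: 2219/23 − 85 = 264/23.

ΔP = 264/23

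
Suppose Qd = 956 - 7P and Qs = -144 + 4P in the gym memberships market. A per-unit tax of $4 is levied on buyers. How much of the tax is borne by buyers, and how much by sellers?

Buyers bear 16/11, sellers bear 28/11

Pre-tax equilibrium: P* = 100, Q* = 256.
Tax on buyers shifts demand to Qd = 956 − 7(P + 4) = 928 - 7P.
928 - 7P = -144 + 4P gives seller price Ps = 1072/11; buyers pay Pb = 1072/11 + 4 = 1116/11.
New quantity: Q = 956 − 7(1116/11) = 2704/11.
Buyer burden = 1116/11 − 100 = 16/11; seller burden = 100 − 1072/11 = 28/11.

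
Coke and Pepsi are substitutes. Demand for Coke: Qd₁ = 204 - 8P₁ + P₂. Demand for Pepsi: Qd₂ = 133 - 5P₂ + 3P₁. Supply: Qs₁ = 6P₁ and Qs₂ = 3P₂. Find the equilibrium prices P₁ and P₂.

Market 1: 204 - 8P₁ + P₂ = 6P₁ → 14P₁ - P₂ = 204.
Market 2: 8P₂ - 3P₁ = 133.
Eliminating P₂: 8×(1) + 1×(2) gives 109P₁ = 1765, so P₁ = 1765/109.
Back-substitute into (2): P₂ = (133 + 3×1765/109) / 8 = 2474/109.

P₁ = 1765/109, P₂ = 2474/109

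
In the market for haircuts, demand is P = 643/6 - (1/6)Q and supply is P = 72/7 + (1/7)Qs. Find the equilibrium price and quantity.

Set the two price expressions equal: 643/6 - (1/6)Q = 72/7 + (1/7)Q.
4069/42 = (13/42)Q, so Q* = 313.
P* = 643/6 − (1/6)(313) = 55.

P* = 55, Q* = 313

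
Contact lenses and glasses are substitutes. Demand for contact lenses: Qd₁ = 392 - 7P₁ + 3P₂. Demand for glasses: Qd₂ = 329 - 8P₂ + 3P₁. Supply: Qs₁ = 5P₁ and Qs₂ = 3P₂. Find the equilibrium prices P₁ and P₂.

Market 1: 392 - 7P₁ + 3P₂ = 5P₁ → 12P₁ - 3P₂ = 392.
Market 2: 11P₂ - 3P₁ = 329.
Eliminating P₂: 11×(1) + 3×(2) gives 123P₁ = 5299, so P₁ = 5299/123.
Back-substitute into (2): P₂ = (329 + 3×5299/123) / 11 = 1708/41.

P₁ = 5299/123, P₂ = 1708/41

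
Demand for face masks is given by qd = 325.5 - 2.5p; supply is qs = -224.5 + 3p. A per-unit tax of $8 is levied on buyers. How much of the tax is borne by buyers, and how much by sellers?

Buyers bear 48/11, sellers bear 40/11

Pre-tax equilibrium: p* = 100, q* = 75.5.
Tax on buyers shifts demand to qd = 325.5 − 2.5(p + 8) = 305.5 - 2.5p.
305.5 - 2.5p = -224.5 + 3p gives seller price ps = 1060/11; buyers pay pb = 1060/11 + 8 = 1148/11.
New quantity: q = 325.5 − 2.5(1148/11) = 1421/22.
Buyer burden = 1148/11 − 100 = 48/11; seller burden = 100 − 1060/11 = 40/11.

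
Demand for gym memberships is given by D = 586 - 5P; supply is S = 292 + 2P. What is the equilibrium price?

P* = 42

Set D = S: 586 - 5P = 292 + 2P.
294 = 7P, so P* = 42.
Q* = 586 − 5(42) = 376.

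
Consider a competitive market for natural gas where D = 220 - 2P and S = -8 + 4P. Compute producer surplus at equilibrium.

Producer surplus = 2592

Equilibrium: 220 - 2P = -8 + 4P gives P* = 38, Q* = 144.
Supply starts at P = 2 (where S = 0).
PS = ½(38 − 2)(144) = 2592.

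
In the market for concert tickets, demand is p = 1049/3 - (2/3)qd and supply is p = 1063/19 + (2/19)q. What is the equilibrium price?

Set the two price expressions equal: 1049/3 - (2/3)q = 1063/19 + (2/19)q.
16742/57 = (44/57)q, so q* = 380.5.
p* = 1049/3 − (2/3)(380.5) = 96.

p* = 96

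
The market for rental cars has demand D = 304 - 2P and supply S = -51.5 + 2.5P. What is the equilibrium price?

P* = 79

Set D = S: 304 - 2P = -51.5 + 2.5P.
355.5 = 4.5P, so P* = 79.
Q* = 304 − 2(79) = 146.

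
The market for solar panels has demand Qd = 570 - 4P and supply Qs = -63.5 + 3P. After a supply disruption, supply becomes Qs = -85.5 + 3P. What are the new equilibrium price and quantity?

Original equilibrium: P* = 90.5, Q* = 208.
New equilibrium: 570 - 4P = -85.5 + 3P, so 655.5 = 7P and P' = 1311/14; Q' = 570 − 4(1311/14) = 1368/7.

P' = 1311/14, Q' = 1368/7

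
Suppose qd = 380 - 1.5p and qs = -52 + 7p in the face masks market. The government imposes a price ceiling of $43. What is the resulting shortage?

Shortage = 66.5

Equilibrium price would be p* = 864/17, so the ceiling at 43 binds.
At p = 43: qd = 380 − 1.5(43) = 315.5, qs = -52 + 7(43) = 249.
Shortage = 315.5 − 249 = 66.5.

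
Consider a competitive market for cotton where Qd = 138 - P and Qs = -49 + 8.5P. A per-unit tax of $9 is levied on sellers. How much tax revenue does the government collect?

Tax revenue = 18855/19

Pre-tax equilibrium: P* = 374/19, Q* = 2248/19.
Tax on sellers shifts supply to Qs = -49 + 8.5(P − 9) = -125.5 + 8.5P.
138 - P = -125.5 + 8.5P gives buyer price Pb = 527/19; sellers receive Ps = 527/19 − 9 = 356/19.
New quantity: Q = 138 − 1(527/19) = 2095/19.
Revenue = 9 × 2095/19 = 18855/19.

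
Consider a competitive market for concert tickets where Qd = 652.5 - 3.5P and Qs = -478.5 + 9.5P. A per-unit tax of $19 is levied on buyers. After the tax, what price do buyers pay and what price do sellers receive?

Pre-tax equilibrium: P* = 87, Q* = 348.
Tax on buyers shifts demand to Qd = 652.5 − 3.5(P + 19) = 586 - 3.5P.
586 - 3.5P = -478.5 + 9.5P gives seller price Ps = 2129/26; buyers pay Pb = 2129/26 + 19 = 2623/26.
New quantity: Q = 652.5 − 3.5(2623/26) = 15569/52.

Buyers pay 2623/26, sellers receive 2129/26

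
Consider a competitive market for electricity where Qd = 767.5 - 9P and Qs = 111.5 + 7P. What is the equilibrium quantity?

Set Qd = Qs: 767.5 - 9P = 111.5 + 7P.
656 = 16P, so P* = 41.
Q* = 767.5 − 9(41) = 398.5.

Q* = 398.5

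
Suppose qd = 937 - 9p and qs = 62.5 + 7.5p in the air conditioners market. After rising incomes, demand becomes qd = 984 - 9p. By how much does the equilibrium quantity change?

Original equilibrium: p* = 53, q* = 460.
New equilibrium: 984 - 9p = 62.5 + 7.5p, so 921.5 = 16.5p and p' = 1843/33; q' = 984 − 9(1843/33) = 5295/11.
Change in quantity: 5295/11 − 460 = 235/11.

Δq = 235/11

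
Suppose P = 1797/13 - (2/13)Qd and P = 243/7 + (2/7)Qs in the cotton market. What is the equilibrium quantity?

Q* = 235.5

Set the two price expressions equal: 1797/13 - (2/13)Q = 243/7 + (2/7)Q.
9420/91 = (40/91)Q, so Q* = 235.5.
P* = 1797/13 − (2/13)(235.5) = 102.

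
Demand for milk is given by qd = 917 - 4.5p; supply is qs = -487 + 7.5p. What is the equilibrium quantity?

Set qd = qs: 917 - 4.5p = -487 + 7.5p.
1404 = 12p, so p* = 117.
q* = 917 − 4.5(117) = 390.5.

q* = 390.5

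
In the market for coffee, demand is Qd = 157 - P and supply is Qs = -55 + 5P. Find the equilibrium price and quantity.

P* = 106/3, Q* = 365/3

Set Qd = Qs: 157 - P = -55 + 5P.
212 = 6P, so P* = 106/3.
Q* = 157 − 1(106/3) = 365/3.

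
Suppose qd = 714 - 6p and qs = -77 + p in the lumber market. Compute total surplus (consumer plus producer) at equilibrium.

Total surplus = 756

Equilibrium: 714 - 6p = -77 + p gives p* = 113, q* = 36.
Demand choke price: p = 119; supply starts at p = 77.
CS = ½(119 − 113)(36) = 108; PS = ½(113 − 77)(36) = 648.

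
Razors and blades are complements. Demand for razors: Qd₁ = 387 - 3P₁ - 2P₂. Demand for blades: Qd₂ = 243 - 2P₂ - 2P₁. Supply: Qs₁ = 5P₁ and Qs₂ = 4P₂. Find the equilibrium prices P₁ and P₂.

P₁ = 459/11, P₂ = 585/22

Market 1: 387 - 3P₁ - 2P₂ = 5P₁ → 8P₁ + 2P₂ = 387.
Market 2: 6P₂ + 2P₁ = 243.
Eliminating P₂: 6×(1) − 2×(2) gives 44P₁ = 1836, so P₁ = 459/11.
Back-substitute into (2): P₂ = (243 − 2×459/11) / 6 = 585/22.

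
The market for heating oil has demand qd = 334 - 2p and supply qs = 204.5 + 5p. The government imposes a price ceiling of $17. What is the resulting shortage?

Shortage = 10.5

Equilibrium price would be p* = 18.5, so the ceiling at 17 binds.
At p = 17: qd = 334 − 2(17) = 300, qs = 204.5 + 5(17) = 289.5.
Shortage = 300 − 289.5 = 10.5.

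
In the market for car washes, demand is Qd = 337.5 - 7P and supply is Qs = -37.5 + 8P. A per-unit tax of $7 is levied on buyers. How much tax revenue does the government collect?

Pre-tax equilibrium: P* = 25, Q* = 162.5.
Tax on buyers shifts demand to Qd = 337.5 − 7(P + 7) = 288.5 - 7P.
288.5 - 7P = -37.5 + 8P gives seller price Ps = 326/15; buyers pay Pb = 326/15 + 7 = 431/15.
New quantity: Q = 337.5 − 7(431/15) = 4091/30.
Revenue = 7 × 4091/30 = 28637/30.

Tax revenue = 28637/30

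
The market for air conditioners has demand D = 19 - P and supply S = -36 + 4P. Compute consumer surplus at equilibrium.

Equilibrium: 19 - P = -36 + 4P gives P* = 11, Q* = 8.
Demand choke price (D = 0): P = 19.
CS = ½(19 − 11)(8) = 32.

Consumer surplus = 32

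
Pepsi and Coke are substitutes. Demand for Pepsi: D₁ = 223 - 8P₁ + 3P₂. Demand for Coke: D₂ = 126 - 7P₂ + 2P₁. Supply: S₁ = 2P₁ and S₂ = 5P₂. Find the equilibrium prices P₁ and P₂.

Market 1: 223 - 8P₁ + 3P₂ = 2P₁ → 10P₁ - 3P₂ = 223.
Market 2: 12P₂ - 2P₁ = 126.
Eliminating P₂: 12×(1) + 3×(2) gives 114P₁ = 3054, so P₁ = 509/19.
Back-substitute into (2): P₂ = (126 + 2×509/19) / 12 = 853/57.

P₁ = 509/19, P₂ = 853/57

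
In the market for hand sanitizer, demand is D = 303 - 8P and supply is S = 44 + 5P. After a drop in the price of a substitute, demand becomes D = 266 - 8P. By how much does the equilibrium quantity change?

ΔQ = -185/13

Original equilibrium: P* = 259/13, Q* = 1867/13.
New equilibrium: 266 - 8P = 44 + 5P, so 222 = 13P and P' = 222/13; Q' = 266 − 8(222/13) = 1682/13.
Change in quantity: 1682/13 − 1867/13 = -185/13.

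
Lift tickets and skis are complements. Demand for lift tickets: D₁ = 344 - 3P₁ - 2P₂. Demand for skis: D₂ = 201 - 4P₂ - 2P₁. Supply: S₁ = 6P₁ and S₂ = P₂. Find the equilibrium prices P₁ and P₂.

P₁ = 1318/41, P₂ = 1121/41

Market 1: 344 - 3P₁ - 2P₂ = 6P₁ → 9P₁ + 2P₂ = 344.
Market 2: 5P₂ + 2P₁ = 201.
Eliminating P₂: 5×(1) − 2×(2) gives 41P₁ = 1318, so P₁ = 1318/41.
Back-substitute into (2): P₂ = (201 − 2×1318/41) / 5 = 1121/41.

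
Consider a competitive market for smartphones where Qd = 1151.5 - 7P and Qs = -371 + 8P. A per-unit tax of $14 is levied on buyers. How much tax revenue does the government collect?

Tax revenue = 81634/15

Pre-tax equilibrium: P* = 101.5, Q* = 441.
Tax on buyers shifts demand to Qd = 1151.5 − 7(P + 14) = 1053.5 - 7P.
1053.5 - 7P = -371 + 8P gives seller price Ps = 2849/30; buyers pay Pb = 2849/30 + 14 = 3269/30.
New quantity: Q = 1151.5 − 7(3269/30) = 5831/15.
Revenue = 14 × 5831/15 = 81634/15.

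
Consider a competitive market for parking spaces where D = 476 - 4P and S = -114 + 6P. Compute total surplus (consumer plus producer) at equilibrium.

Equilibrium: 476 - 4P = -114 + 6P gives P* = 59, Q* = 240.
Demand choke price: P = 119; supply starts at P = 19.
CS = ½(119 − 59)(240) = 7200; PS = ½(59 − 19)(240) = 4800.

Total surplus = 12000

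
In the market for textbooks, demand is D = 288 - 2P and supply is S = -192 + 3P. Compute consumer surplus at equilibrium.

Consumer surplus = 2304

Equilibrium: 288 - 2P = -192 + 3P gives P* = 96, Q* = 96.
Demand choke price (D = 0): P = 144.
CS = ½(144 − 96)(96) = 2304.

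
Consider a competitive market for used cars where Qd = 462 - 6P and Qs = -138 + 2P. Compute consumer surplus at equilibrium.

Consumer surplus = 12

Equilibrium: 462 - 6P = -138 + 2P gives P* = 75, Q* = 12.
Demand choke price (Qd = 0): P = 77.
CS = ½(77 − 75)(12) = 12.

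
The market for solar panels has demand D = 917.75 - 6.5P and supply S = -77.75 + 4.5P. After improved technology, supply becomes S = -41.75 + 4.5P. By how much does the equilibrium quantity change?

ΔQ = 234/11

Original equilibrium: P* = 90.5, Q* = 329.5.
New equilibrium: 917.75 - 6.5P = -41.75 + 4.5P, so 959.5 = 11P and P' = 1919/22; Q' = 917.75 − 6.5(1919/22) = 7717/22.
Change in quantity: 7717/22 − 329.5 = 234/11.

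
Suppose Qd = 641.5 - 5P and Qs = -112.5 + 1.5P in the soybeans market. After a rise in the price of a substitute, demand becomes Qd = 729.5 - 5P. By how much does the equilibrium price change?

ΔP = 176/13

Original equilibrium: P* = 116, Q* = 61.5.
New equilibrium: 729.5 - 5P = -112.5 + 1.5P, so 842 = 6.5P and P' = 1684/13; Q' = 729.5 − 5(1684/13) = 2127/26.
Change in price: 1684/13 − 116 = 176/13.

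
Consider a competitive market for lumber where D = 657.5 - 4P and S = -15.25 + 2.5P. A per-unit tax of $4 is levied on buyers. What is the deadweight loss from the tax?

Deadweight loss = 160/13

Pre-tax equilibrium: P* = 103.5, Q* = 243.5.
Tax on buyers shifts demand to D = 657.5 − 4(P + 4) = 641.5 - 4P.
641.5 - 4P = -15.25 + 2.5P gives seller price Ps = 2627/26; buyers pay Pb = 2627/26 + 4 = 2731/26.
New quantity: Q = 657.5 − 4(2731/26) = 6171/26.
DWL = ½ × 4 × (243.5 − 6171/26) = 160/13.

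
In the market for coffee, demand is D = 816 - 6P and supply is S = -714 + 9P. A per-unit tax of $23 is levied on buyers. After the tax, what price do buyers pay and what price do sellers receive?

Pre-tax equilibrium: P* = 102, Q* = 204.
Tax on buyers shifts demand to D = 816 − 6(P + 23) = 678 - 6P.
678 - 6P = -714 + 9P gives seller price Ps = 92.8; buyers pay Pb = 92.8 + 23 = 115.8.
New quantity: Q = 816 − 6(115.8) = 121.2.

Buyers pay $115.8, sellers receive $92.8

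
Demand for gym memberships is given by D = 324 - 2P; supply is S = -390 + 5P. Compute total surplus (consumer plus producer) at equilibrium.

Total surplus = 5040

Equilibrium: 324 - 2P = -390 + 5P gives P* = 102, Q* = 120.
Demand choke price: P = 162; supply starts at P = 78.
CS = ½(162 − 102)(120) = 3600; PS = ½(102 − 78)(120) = 1440.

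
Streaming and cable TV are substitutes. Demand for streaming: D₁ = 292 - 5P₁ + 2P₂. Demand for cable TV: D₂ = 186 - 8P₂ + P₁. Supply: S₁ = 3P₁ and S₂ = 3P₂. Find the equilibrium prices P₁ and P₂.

Market 1: 292 - 5P₁ + 2P₂ = 3P₁ → 8P₁ - 2P₂ = 292.
Market 2: 11P₂ - P₁ = 186.
Eliminating P₂: 11×(1) + 2×(2) gives 86P₁ = 3584, so P₁ = 1792/43.
Back-substitute into (2): P₂ = (186 + 1×1792/43) / 11 = 890/43.

P₁ = 1792/43, P₂ = 890/43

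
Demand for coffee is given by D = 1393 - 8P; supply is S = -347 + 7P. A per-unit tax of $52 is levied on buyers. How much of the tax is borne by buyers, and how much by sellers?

Pre-tax equilibrium: P* = 116, Q* = 465.
Tax on buyers shifts demand to D = 1393 − 8(P + 52) = 977 - 8P.
977 - 8P = -347 + 7P gives seller price Ps = 1324/15; buyers pay Pb = 1324/15 + 52 = 2104/15.
New quantity: Q = 1393 − 8(2104/15) = 4063/15.
Buyer burden = 2104/15 − 116 = 364/15; seller burden = 116 − 1324/15 = 416/15.

Buyers bear 364/15, sellers bear 416/15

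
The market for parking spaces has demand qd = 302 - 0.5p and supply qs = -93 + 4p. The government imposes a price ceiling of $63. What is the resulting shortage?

Shortage = 111.5

Equilibrium price would be p* = 790/9, so the ceiling at 63 binds.
At p = 63: qd = 302 − 0.5(63) = 270.5, qs = -93 + 4(63) = 159.
Shortage = 270.5 − 159 = 111.5.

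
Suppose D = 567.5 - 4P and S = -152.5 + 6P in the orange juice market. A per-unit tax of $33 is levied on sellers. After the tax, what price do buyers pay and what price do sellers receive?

Pre-tax equilibrium: P* = 72, Q* = 279.5.
Tax on sellers shifts supply to S = -152.5 + 6(P − 33) = -350.5 + 6P.
567.5 - 4P = -350.5 + 6P gives buyer price Pb = 91.8; sellers receive Ps = 91.8 − 33 = 58.8.
New quantity: Q = 567.5 − 4(91.8) = 200.3.

Buyers pay $91.8, sellers receive $58.8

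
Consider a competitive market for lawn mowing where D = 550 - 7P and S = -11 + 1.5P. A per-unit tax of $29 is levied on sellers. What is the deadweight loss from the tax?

Pre-tax equilibrium: P* = 66, Q* = 88.
Tax on sellers shifts supply to S = -11 + 1.5(P − 29) = -54.5 + 1.5P.
550 - 7P = -54.5 + 1.5P gives buyer price Pb = 1209/17; sellers receive Ps = 1209/17 − 29 = 716/17.
New quantity: Q = 550 − 7(1209/17) = 887/17.
DWL = ½ × 29 × (88 − 887/17) = 17661/34.

Deadweight loss = 17661/34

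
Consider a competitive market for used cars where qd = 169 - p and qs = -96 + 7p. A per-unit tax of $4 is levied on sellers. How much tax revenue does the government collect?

Tax revenue = 529.5

Pre-tax equilibrium: p* = 33.125, q* = 135.875.
Tax on sellers shifts supply to qs = -96 + 7(p − 4) = -124 + 7p.
169 - p = -124 + 7p gives buyer price pb = 36.625; sellers receive ps = 36.625 − 4 = 32.625.
New quantity: q = 169 − 1(36.625) = 132.375.
Revenue = 4 × 132.375 = 529.5.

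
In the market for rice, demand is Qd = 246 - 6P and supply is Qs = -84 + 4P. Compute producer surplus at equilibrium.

Equilibrium: 246 - 6P = -84 + 4P gives P* = 33, Q* = 48.
Supply starts at P = 21 (where Qs = 0).
PS = ½(33 − 21)(48) = 288.

Producer surplus = 288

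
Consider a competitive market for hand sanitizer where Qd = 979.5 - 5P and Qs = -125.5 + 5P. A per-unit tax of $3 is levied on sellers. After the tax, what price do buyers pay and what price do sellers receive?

Buyers pay $112, sellers receive $109

Pre-tax equilibrium: P* = 110.5, Q* = 427.
Tax on sellers shifts supply to Qs = -125.5 + 5(P − 3) = -140.5 + 5P.
979.5 - 5P = -140.5 + 5P gives buyer price Pb = 112; sellers receive Ps = 112 − 3 = 109.
New quantity: Q = 979.5 − 5(112) = 419.5.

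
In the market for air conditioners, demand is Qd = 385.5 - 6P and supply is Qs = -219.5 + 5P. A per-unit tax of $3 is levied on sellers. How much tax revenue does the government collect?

Tax revenue = 3123/22

Pre-tax equilibrium: P* = 55, Q* = 55.5.
Tax on sellers shifts supply to Qs = -219.5 + 5(P − 3) = -234.5 + 5P.
385.5 - 6P = -234.5 + 5P gives buyer price Pb = 620/11; sellers receive Ps = 620/11 − 3 = 587/11.
New quantity: Q = 385.5 − 6(620/11) = 1041/22.
Revenue = 3 × 1041/22 = 3123/22.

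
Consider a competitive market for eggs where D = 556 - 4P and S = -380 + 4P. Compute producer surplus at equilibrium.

Equilibrium: 556 - 4P = -380 + 4P gives P* = 117, Q* = 88.
Supply starts at P = 95 (where S = 0).
PS = ½(117 − 95)(88) = 968.

Producer surplus = 968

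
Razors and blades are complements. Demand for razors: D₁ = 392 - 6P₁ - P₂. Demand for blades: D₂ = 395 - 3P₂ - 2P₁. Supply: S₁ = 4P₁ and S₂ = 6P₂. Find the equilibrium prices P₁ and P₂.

Market 1: 392 - 6P₁ - P₂ = 4P₁ → 10P₁ + P₂ = 392.
Market 2: 9P₂ + 2P₁ = 395.
Eliminating P₂: 9×(1) − 1×(2) gives 88P₁ = 3133, so P₁ = 3133/88.
Back-substitute into (2): P₂ = (395 − 2×3133/88) / 9 = 1583/44.

P₁ = 3133/88, P₂ = 1583/44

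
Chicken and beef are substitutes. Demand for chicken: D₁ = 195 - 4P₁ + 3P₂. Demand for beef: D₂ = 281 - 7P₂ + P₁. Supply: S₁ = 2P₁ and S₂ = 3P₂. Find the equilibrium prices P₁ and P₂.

P₁ = 49, P₂ = 33

Market 1: 195 - 4P₁ + 3P₂ = 2P₁ → 6P₁ - 3P₂ = 195.
Market 2: 10P₂ - P₁ = 281.
Eliminating P₂: 10×(1) + 3×(2) gives 57P₁ = 2793, so P₁ = 49.
Back-substitute into (2): P₂ = (281 + 1×49) / 10 = 33.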